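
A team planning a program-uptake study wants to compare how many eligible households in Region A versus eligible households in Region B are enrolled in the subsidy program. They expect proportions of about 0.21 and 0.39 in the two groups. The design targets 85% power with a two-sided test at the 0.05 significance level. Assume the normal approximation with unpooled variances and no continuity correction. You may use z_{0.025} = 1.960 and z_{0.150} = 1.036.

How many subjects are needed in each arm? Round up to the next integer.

n = (z_{α/2} + z_β)² · [p₁(1−p₁) + p₂(1−p₂)] / (p₁ − p₂)²
  = (1.960 + 1.036)² · (0.21·0.79 + 0.39·0.61) / (-0.18)²
  = (2.996)² · (0.1659 + 0.2379) / 0.0324
  = 8.9760 · 0.4038 / 0.0324
  = 111.87
Round up → n = 112 per group.

n = 112 per group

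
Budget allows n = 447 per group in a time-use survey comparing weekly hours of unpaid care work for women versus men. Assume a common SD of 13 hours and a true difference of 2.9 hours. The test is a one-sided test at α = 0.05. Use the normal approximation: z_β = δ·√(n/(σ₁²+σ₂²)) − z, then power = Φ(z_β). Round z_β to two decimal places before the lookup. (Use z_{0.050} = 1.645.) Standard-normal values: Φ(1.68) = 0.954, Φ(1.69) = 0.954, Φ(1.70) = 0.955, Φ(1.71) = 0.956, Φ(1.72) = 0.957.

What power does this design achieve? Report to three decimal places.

Power ≈ 0.954

z_β = δ·√(n/(σ₁²+σ₂²)) − z_α
    = 2.9 · √(447/338) − 1.645
    = 2.9 · 1.14999 − 1.645
    = 3.3350 − 1.645 = 1.6900 → 1.69
Power = Φ(1.69) = 0.954.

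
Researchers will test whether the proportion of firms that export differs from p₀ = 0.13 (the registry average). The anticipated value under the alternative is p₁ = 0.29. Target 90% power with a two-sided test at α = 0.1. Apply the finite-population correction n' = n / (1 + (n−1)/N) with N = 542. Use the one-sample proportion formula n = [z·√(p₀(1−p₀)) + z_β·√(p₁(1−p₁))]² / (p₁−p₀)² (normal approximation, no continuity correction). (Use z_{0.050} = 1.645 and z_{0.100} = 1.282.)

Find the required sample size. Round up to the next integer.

n = 47

n = [z_{α/2}·√(p₀q₀) + z_β·√(p₁q₁)]² / (p₁ − p₀)²
  = [1.645·√(0.13·0.87) + 1.282·√(0.29·0.71)]² / (0.16)²
  = [1.645·0.3363 + 1.282·0.4538]² / 0.0256
  = [1.1349]² / 0.0256
  = 50.32
Finite-population correction (N = 542): 50.32 / (1 + (50.32 − 1)/542) = 46.12.
Round up → n = 47.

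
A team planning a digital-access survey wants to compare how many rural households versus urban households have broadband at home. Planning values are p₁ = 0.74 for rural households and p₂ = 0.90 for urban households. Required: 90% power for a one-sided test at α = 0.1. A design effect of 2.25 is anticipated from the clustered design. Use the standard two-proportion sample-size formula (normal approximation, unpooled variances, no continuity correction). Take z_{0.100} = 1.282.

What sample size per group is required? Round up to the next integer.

n = (z_α + z_β)² · [p₁(1−p₁) + p₂(1−p₂)] / (p₁ − p₂)²
  = (1.282 + 1.282)² · (0.74·0.26 + 0.90·0.10) / (-0.16)²
  = (2.564)² · (0.1924 + 0.0900) / 0.0256
  = 6.5741 · 0.2824 / 0.0256
  = 72.52
Design effect: 2.25 × 72.52 = 163.17.
Round up → n = 164 per group.

n = 164 per group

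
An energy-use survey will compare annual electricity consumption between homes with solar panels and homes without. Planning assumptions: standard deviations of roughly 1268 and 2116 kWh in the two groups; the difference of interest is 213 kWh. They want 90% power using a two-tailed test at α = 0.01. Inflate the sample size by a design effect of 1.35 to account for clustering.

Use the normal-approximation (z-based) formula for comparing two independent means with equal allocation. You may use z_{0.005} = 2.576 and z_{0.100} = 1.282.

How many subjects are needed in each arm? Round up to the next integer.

n = 2696 per group

n = (z_{α/2} + z_β)² · (σ₁² + σ₂²) / δ²
  = (2.576 + 1.282)² · (1268² + 2116² = 6085280) / 213²
  = 14.8842 · 6085280 / 45369
  = 1996.39
Design effect: 1.35 × 1996.39 = 2695.13.
Round up → n = 2696 per group.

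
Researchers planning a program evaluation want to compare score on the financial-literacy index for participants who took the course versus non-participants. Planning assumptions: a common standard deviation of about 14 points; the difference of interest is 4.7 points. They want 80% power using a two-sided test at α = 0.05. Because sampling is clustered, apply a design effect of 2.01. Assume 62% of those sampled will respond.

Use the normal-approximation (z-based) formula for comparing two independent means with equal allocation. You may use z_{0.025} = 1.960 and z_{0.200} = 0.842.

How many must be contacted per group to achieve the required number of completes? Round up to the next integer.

n = 452 per group

n = (z_{α/2} + z_β)² · (σ₁² + σ₂²) / δ²
  = (1.960 + 0.842)² · (2·14² = 392) / 4.7²
  = 7.8512 · 392 / 22.09
  = 139.32
Design effect: 2.01 × 139.32 = 280.04.
Adjust for 62% response: 280.04 / 0.62 = 451.68.
Round up → n = 452 per group.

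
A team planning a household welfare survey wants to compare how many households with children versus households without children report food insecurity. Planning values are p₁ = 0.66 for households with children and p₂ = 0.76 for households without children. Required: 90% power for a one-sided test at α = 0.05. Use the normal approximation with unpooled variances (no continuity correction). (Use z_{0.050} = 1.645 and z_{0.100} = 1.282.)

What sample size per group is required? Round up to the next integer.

n = (z_α + z_β)² · [p₁(1−p₁) + p₂(1−p₂)] / (p₁ − p₂)²
  = (1.645 + 1.282)² · (0.66·0.34 + 0.76·0.24) / (-0.10)²
  = (2.927)² · (0.2244 + 0.1824) / 0.0100
  = 8.5673 · 0.4068 / 0.0100
  = 348.52
Round up → n = 349 per group.

n = 349 per group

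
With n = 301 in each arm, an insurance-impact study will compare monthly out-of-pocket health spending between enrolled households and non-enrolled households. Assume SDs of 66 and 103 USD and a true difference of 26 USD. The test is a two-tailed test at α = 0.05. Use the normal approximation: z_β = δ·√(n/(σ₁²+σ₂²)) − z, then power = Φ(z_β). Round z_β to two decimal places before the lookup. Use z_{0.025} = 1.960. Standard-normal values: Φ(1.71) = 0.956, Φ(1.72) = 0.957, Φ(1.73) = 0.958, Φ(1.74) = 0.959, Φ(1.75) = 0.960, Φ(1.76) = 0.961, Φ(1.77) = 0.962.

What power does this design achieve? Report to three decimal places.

Power ≈ 0.958

z_β = δ·√(n/(σ₁²+σ₂²)) − z_{α/2}
    = 26 · √(301/14965) − 1.960
    = 26 · 0.14182 − 1.960
    = 3.6874 − 1.960 = 1.7274 → 1.73
Power = Φ(1.73) = 0.958.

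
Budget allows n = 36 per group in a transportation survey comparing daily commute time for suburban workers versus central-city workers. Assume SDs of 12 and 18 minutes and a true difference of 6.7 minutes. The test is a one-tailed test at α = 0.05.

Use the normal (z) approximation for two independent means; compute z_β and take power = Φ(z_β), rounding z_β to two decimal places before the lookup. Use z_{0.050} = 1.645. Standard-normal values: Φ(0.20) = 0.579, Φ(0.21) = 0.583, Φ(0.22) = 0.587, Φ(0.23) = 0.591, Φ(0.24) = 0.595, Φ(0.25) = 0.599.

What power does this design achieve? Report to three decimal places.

Power ≈ 0.583

z_β = δ·√(n/(σ₁²+σ₂²)) − z_α
    = 6.7 · √(36/468) − 1.645
    = 6.7 · 0.27735 − 1.645
    = 1.8582 − 1.645 = 0.2132 → 0.21
Power = Φ(0.21) = 0.583.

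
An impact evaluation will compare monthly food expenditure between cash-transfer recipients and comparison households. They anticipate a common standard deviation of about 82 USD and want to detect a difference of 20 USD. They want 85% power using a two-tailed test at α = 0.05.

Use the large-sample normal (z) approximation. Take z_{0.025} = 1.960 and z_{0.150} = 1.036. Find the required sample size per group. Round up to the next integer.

n = 302 per group

n = (z_{α/2} + z_β)² · (σ₁² + σ₂²) / δ²
  = (1.960 + 1.036)² · (2·82² = 13448) / 20²
  = 8.9760 · 13448 / 400
  = 301.77
Round up → n = 302 per group.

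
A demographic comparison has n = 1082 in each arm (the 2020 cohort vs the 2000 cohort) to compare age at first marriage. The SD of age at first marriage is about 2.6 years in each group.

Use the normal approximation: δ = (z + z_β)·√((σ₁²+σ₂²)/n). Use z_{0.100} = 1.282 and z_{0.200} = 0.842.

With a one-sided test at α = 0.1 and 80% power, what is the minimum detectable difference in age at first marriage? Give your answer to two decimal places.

δ = (z_α + z_β) · √((σ₁²+σ₂²)/n)
  = (1.282 + 0.842) · √(13.52/1082)
  = 2.124 · √0.0125
  = 2.124 · 0.1118
  = 0.2374

Minimum detectable difference ≈ 0.24 years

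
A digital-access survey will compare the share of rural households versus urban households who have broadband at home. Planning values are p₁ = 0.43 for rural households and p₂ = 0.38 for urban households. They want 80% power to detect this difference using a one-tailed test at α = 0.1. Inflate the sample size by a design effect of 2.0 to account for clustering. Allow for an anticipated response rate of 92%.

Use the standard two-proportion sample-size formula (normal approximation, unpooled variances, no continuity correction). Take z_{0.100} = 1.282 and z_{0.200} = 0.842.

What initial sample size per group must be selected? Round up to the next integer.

n = 1886 per group

n = (z_α + z_β)² · [p₁(1−p₁) + p₂(1−p₂)] / (p₁ − p₂)²
  = (1.282 + 0.842)² · (0.43·0.57 + 0.38·0.62) / (0.05)²
  = (2.124)² · (0.2451 + 0.2356) / 0.0025
  = 4.5114 · 0.4807 / 0.0025
  = 867.45
Design effect: 2.0 × 867.45 = 1734.89.
Adjust for 92% response: 1734.89 / 0.92 = 1885.76.
Round up → n = 1886 per group.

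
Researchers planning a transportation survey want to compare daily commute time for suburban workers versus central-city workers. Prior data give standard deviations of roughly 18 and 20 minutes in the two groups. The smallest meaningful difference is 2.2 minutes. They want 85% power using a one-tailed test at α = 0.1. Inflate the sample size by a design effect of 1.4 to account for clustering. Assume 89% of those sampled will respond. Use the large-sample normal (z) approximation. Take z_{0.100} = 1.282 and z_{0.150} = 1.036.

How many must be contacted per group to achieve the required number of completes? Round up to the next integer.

n = (z_α + z_β)² · (σ₁² + σ₂²) / δ²
  = (1.282 + 1.036)² · (18² + 20² = 724) / 2.2²
  = 5.3731 · 724 / 4.84
  = 803.75
Design effect: 1.4 × 803.75 = 1125.25.
Adjust for 89% response: 1125.25 / 0.89 = 1264.32.
Round up → n = 1265 per group.

n = 1265 per group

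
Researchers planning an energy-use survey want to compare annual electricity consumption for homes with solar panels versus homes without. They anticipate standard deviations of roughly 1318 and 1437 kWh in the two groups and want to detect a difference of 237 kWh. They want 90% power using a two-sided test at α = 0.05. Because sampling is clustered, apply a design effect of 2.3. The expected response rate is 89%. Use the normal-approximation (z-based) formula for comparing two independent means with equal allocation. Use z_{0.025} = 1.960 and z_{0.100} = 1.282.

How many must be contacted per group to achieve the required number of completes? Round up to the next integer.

n = (z_{α/2} + z_β)² · (σ₁² + σ₂²) / δ²
  = (1.960 + 1.282)² · (1318² + 1437² = 3802093) / 237²
  = 10.5106 · 3802093 / 56169
  = 711.46
Design effect: 2.3 × 711.46 = 1636.36.
Adjust for 89% response: 1636.36 / 0.89 = 1838.61.
Round up → n = 1839 per group.

n = 1839 per group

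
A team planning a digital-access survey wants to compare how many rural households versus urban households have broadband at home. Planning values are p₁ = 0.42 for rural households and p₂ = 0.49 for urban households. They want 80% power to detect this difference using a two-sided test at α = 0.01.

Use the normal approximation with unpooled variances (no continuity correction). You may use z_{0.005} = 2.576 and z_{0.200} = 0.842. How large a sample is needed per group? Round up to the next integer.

n = 1177 per group

n = (z_{α/2} + z_β)² · [p₁(1−p₁) + p₂(1−p₂)] / (p₁ − p₂)²
  = (2.576 + 0.842)² · (0.42·0.58 + 0.49·0.51) / (-0.07)²
  = (3.418)² · (0.2436 + 0.2499) / 0.0049
  = 11.6827 · 0.4935 / 0.0049
  = 1176.62
Round up → n = 1177 per group.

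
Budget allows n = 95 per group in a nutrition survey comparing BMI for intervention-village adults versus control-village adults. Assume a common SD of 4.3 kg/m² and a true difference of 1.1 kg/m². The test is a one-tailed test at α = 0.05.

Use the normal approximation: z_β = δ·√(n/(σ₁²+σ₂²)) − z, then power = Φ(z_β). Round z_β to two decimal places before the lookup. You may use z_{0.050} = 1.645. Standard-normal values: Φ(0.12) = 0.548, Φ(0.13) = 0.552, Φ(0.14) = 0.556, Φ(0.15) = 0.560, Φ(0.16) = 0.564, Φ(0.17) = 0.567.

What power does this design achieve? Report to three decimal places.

z_β = δ·√(n/(σ₁²+σ₂²)) − z_α
    = 1.1 · √(95/36.98) − 1.645
    = 1.1 · 1.60280 − 1.645
    = 1.7631 − 1.645 = 0.1181 → 0.12
Power = Φ(0.12) = 0.548.

Power ≈ 0.548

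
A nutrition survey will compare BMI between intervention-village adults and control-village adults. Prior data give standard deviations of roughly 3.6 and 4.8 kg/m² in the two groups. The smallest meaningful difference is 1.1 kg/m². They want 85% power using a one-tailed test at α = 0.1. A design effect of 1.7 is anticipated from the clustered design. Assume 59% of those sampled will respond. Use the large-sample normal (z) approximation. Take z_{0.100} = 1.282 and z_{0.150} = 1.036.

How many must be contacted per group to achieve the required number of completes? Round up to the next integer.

n = 461 per group

n = (z_α + z_β)² · (σ₁² + σ₂²) / δ²
  = (1.282 + 1.036)² · (3.6² + 4.8² = 36) / 1.1²
  = 5.3731 · 36 / 1.21
  = 159.86
Design effect: 1.7 × 159.86 = 271.76.
Adjust for 59% response: 271.76 / 0.59 = 460.62.
Round up → n = 461 per group.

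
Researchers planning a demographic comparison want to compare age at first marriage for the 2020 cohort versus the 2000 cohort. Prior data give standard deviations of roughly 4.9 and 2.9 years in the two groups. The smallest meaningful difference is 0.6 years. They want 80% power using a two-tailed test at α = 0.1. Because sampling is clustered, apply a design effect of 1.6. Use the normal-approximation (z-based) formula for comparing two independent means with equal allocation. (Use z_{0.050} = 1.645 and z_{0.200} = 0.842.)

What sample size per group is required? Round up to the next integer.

n = (z_{α/2} + z_β)² · (σ₁² + σ₂²) / δ²
  = (1.645 + 0.842)² · (4.9² + 2.9² = 32.42) / 0.6²
  = 6.1852 · 32.42 / 0.36
  = 557.01
Design effect: 1.6 × 557.01 = 891.21.
Round up → n = 892 per group.

n = 892 per group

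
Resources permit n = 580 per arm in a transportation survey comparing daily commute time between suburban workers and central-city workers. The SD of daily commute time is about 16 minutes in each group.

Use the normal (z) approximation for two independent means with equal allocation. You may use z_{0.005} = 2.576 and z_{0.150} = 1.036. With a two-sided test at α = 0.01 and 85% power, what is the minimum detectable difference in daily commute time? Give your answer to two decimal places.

δ = (z_{α/2} + z_β) · √((σ₁²+σ₂²)/n)
  = (2.576 + 1.036) · √(512/580)
  = 3.612 · √0.88276
  = 3.612 · 0.9396
  = 3.3937

Minimum detectable difference ≈ 3.39 minutes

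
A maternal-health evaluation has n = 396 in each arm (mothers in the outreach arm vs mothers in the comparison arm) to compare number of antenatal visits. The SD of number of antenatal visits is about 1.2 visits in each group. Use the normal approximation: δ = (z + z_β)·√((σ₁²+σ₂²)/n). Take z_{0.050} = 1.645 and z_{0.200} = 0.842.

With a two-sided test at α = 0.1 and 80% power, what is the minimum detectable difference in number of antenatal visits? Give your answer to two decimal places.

δ = (z_{α/2} + z_β) · √((σ₁²+σ₂²)/n)
  = (1.645 + 0.842) · √(2.88/396)
  = 2.487 · √0.00727
  = 2.487 · 0.0853
  = 0.2121

Minimum detectable difference ≈ 0.21 visits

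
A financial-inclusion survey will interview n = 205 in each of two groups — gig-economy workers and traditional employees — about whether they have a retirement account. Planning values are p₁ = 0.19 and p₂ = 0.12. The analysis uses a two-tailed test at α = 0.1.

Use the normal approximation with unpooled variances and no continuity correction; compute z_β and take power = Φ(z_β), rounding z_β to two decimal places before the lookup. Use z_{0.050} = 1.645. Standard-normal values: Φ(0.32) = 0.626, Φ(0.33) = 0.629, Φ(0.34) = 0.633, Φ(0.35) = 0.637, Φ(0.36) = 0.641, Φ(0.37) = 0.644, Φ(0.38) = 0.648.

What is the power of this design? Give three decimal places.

z_β = |p₁−p₂|·√(n/[p₁q₁+p₂q₂]) − z_{α/2}
    = 0.07 · √(205/0.2595) − 1.645
    = 0.07 · 28.1066 − 1.645
    = 1.9675 − 1.645 = 0.3225 → 0.32
Power = Φ(0.32) = 0.626.

Power ≈ 0.626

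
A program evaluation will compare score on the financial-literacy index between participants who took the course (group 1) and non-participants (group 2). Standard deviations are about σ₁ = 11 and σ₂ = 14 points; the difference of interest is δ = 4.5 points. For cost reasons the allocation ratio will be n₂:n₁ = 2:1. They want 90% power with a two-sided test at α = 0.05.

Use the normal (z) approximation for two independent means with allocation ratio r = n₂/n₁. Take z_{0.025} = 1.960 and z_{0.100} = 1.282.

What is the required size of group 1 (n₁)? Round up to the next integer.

n₁ = (z_{α/2} + z_β)² · (σ₁² + σ₂²/r) / δ²
   = (1.960 + 1.282)² · (11² + 14²/2) / 4.5²
   = 10.5106 · (121 + 98) / 20.25
   = 10.5106 · 219 / 20.25
   = 113.67
Round up → n₁ = 114; n₂ = r·n₁ = 2 × 114 = 228.

n₁ = 114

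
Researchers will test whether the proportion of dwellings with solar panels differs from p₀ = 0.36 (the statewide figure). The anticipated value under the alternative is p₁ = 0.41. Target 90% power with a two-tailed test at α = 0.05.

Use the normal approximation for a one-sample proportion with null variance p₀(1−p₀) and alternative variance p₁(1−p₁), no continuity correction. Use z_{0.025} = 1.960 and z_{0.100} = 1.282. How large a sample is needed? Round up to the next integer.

n = 988

n = [z_{α/2}·√(p₀q₀) + z_β·√(p₁q₁)]² / (p₁ − p₀)²
  = [1.960·√(0.36·0.64) + 1.282·√(0.41·0.59)]² / (0.05)²
  = [1.960·0.4800 + 1.282·0.4918]² / 0.0025
  = [1.5713]² / 0.0025
  = 987.63
Round up → n = 988.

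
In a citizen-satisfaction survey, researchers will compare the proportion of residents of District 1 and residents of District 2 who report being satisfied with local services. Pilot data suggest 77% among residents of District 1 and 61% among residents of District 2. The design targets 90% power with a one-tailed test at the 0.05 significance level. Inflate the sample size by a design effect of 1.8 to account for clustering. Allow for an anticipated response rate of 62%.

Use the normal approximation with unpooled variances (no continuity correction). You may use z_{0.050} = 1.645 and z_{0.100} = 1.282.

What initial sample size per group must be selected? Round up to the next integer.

n = 404 per group

n = (z_α + z_β)² · [p₁(1−p₁) + p₂(1−p₂)] / (p₁ − p₂)²
  = (1.645 + 1.282)² · (0.77·0.23 + 0.61·0.39) / (0.16)²
  = (2.927)² · (0.1771 + 0.2379) / 0.0256
  = 8.5673 · 0.4150 / 0.0256
  = 138.88
Design effect: 1.8 × 138.88 = 249.99.
Adjust for 62% response: 249.99 / 0.62 = 403.21.
Round up → n = 404 per group.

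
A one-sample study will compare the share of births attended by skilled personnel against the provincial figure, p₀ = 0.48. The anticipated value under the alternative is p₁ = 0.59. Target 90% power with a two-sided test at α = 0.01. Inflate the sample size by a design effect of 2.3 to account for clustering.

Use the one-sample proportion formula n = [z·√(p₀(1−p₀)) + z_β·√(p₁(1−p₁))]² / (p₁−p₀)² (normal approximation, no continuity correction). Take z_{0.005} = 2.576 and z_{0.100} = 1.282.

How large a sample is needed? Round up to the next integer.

n = 699

n = [z_{α/2}·√(p₀q₀) + z_β·√(p₁q₁)]² / (p₁ − p₀)²
  = [2.576·√(0.48·0.52) + 1.282·√(0.59·0.41)]² / (0.11)²
  = [2.576·0.4996 + 1.282·0.4918]² / 0.0121
  = [1.9175]² / 0.0121
  = 303.87
Design effect: 2.3 × 303.87 = 698.90.
Round up → n = 699.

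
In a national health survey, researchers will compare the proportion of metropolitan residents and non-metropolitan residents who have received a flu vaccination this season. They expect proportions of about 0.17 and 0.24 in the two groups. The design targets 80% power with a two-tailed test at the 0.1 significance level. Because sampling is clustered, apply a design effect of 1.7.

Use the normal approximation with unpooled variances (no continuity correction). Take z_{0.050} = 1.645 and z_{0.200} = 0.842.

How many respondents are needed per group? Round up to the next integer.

n = (z_{α/2} + z_β)² · [p₁(1−p₁) + p₂(1−p₂)] / (p₁ − p₂)²
  = (1.645 + 0.842)² · (0.17·0.83 + 0.24·0.76) / (-0.07)²
  = (2.487)² · (0.1411 + 0.1824) / 0.0049
  = 6.1852 · 0.3235 / 0.0049
  = 408.35
Design effect: 1.7 × 408.35 = 694.19.
Round up → n = 695 per group.

n = 695 per group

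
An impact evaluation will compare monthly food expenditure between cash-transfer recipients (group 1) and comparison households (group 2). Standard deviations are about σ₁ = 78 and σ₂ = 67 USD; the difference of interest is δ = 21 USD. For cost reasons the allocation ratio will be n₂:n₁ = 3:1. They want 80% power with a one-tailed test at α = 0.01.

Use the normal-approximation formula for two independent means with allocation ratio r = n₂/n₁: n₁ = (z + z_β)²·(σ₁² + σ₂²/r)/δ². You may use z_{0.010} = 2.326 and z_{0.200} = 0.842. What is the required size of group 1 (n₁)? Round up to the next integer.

n₁ = (z_α + z_β)² · (σ₁² + σ₂²/r) / δ²
   = (2.326 + 0.842)² · (78² + 67²/3) / 21²
   = 10.0362 · (6084 + 1496.3) / 441
   = 10.0362 · 7580.3 / 441
   = 172.51
Round up → n₁ = 173; n₂ = r·n₁ = 3 × 173 = 519.

n₁ = 173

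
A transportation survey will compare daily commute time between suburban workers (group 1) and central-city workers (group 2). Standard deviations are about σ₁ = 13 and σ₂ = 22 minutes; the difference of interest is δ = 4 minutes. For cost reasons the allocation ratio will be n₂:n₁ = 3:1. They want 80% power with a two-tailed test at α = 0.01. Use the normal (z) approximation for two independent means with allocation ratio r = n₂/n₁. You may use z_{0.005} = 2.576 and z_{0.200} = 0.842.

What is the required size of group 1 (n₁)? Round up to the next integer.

n₁ = 242

n₁ = (z_{α/2} + z_β)² · (σ₁² + σ₂²/r) / δ²
   = (2.576 + 0.842)² · (13² + 22²/3) / 4²
   = 11.6827 · (169 + 161.3333) / 16
   = 11.6827 · 330.3333 / 16
   = 241.20
Round up → n₁ = 242; n₂ = r·n₁ = 3 × 242 = 726.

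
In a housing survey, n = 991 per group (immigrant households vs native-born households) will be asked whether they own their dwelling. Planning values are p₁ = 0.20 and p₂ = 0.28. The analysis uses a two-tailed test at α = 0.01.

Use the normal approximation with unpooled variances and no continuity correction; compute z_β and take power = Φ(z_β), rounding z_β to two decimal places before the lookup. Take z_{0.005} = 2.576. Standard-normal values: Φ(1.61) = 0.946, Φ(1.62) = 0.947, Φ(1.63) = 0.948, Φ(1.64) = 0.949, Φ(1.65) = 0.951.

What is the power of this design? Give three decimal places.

Power ≈ 0.946

z_β = |p₁−p₂|·√(n/[p₁q₁+p₂q₂]) − z_{α/2}
    = 0.08 · √(991/0.3616) − 2.576
    = 0.08 · 52.3507 − 2.576
    = 4.1881 − 2.576 = 1.6121 → 1.61
Power = Φ(1.61) = 0.946.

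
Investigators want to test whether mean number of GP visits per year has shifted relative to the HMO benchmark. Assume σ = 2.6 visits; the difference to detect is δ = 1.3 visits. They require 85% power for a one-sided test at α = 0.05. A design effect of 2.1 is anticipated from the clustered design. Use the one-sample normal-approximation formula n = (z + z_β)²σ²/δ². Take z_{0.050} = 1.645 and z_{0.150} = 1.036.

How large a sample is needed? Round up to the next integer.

n = (z_α + z_β)² · σ² / δ²
  = (1.645 + 1.036)² · 2.6² / 1.3²
  = 7.1878 · 6.76 / 1.69
  = 28.75
Design effect: 2.1 × 28.75 = 60.38.
Round up → n = 61.

n = 61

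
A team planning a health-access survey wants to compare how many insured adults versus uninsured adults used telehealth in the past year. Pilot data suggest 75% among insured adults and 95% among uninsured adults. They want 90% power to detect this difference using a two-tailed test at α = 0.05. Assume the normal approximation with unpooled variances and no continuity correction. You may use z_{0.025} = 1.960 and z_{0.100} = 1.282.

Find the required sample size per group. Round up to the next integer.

n = (z_{α/2} + z_β)² · [p₁(1−p₁) + p₂(1−p₂)] / (p₁ − p₂)²
  = (1.960 + 1.282)² · (0.75·0.25 + 0.95·0.05) / (-0.20)²
  = (3.242)² · (0.1875 + 0.0475) / 0.0400
  = 10.5106 · 0.2350 / 0.0400
  = 61.75
Round up → n = 62 per group.

n = 62 per group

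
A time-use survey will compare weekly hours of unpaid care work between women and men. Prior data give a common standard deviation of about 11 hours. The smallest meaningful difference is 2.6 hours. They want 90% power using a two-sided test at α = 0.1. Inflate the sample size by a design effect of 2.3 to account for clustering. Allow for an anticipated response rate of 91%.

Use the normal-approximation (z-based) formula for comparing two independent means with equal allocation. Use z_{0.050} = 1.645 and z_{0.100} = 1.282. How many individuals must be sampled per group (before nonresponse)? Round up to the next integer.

n = (z_{α/2} + z_β)² · (σ₁² + σ₂²) / δ²
  = (1.645 + 1.282)² · (2·11² = 242) / 2.6²
  = 8.5673 · 242 / 6.76
  = 306.70
Design effect: 2.3 × 306.70 = 705.41.
Adjust for 91% response: 705.41 / 0.91 = 775.18.
Round up → n = 776 per group.

n = 776 per group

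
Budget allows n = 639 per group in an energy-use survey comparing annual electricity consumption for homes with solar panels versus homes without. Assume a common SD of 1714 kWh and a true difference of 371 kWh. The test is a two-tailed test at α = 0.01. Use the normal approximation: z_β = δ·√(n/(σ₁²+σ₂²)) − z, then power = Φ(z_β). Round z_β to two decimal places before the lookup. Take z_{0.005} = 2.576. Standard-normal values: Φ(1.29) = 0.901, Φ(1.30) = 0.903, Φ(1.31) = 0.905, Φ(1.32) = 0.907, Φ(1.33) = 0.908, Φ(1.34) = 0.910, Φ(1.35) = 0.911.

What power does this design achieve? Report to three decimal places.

Power ≈ 0.901

z_β = δ·√(n/(σ₁²+σ₂²)) − z_{α/2}
    = 371 · √(639/5875592) − 2.576
    = 371 · 0.01043 − 2.576
    = 3.8690 − 2.576 = 1.2930 → 1.29
Power = Φ(1.29) = 0.901.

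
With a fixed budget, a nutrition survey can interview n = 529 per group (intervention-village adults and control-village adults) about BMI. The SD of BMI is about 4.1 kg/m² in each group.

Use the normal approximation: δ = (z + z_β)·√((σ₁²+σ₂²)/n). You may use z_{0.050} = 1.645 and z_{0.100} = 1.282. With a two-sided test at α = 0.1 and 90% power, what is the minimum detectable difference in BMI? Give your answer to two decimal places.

Minimum detectable difference ≈ 0.74 kg/m²

δ = (z_{α/2} + z_β) · √((σ₁²+σ₂²)/n)
  = (1.645 + 1.282) · √(33.62/529)
  = 2.927 · √0.06355
  = 2.927 · 0.2521
  = 0.7379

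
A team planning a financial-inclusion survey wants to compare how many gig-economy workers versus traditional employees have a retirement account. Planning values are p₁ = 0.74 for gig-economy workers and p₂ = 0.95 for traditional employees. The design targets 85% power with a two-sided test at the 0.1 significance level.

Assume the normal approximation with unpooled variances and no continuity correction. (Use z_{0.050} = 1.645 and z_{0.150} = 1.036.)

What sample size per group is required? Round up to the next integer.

n = 40 per group

n = (z_{α/2} + z_β)² · [p₁(1−p₁) + p₂(1−p₂)] / (p₁ − p₂)²
  = (1.645 + 1.036)² · (0.74·0.26 + 0.95·0.05) / (-0.21)²
  = (2.681)² · (0.1924 + 0.0475) / 0.0441
  = 7.1878 · 0.2399 / 0.0441
  = 39.10
Round up → n = 40 per group.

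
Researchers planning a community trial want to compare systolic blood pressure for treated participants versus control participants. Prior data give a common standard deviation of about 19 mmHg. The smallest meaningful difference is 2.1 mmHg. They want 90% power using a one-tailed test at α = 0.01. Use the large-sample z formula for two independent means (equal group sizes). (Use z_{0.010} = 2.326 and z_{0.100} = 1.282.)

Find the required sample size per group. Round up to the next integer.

n = (z_α + z_β)² · (σ₁² + σ₂²) / δ²
  = (2.326 + 1.282)² · (2·19² = 722) / 2.1²
  = 13.0177 · 722 / 4.41
  = 2131.24
Round up → n = 2132 per group.

n = 2132 per group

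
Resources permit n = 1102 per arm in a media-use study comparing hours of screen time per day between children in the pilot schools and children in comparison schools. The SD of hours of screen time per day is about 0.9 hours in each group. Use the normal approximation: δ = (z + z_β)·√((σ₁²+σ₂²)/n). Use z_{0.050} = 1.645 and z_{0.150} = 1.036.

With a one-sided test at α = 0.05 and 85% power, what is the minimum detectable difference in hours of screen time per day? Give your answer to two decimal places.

Minimum detectable difference ≈ 0.10 hours

δ = (z_α + z_β) · √((σ₁²+σ₂²)/n)
  = (1.645 + 1.036) · √(1.62/1102)
  = 2.681 · √0.00147
  = 2.681 · 0.0383
  = 0.1028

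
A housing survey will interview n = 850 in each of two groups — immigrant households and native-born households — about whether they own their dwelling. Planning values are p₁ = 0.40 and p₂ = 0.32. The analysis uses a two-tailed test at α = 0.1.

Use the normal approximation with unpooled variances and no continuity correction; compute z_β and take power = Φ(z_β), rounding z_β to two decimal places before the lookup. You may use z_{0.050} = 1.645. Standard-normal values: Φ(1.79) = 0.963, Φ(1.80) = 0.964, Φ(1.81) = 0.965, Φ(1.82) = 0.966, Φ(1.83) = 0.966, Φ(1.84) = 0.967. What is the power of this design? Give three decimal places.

z_β = |p₁−p₂|·√(n/[p₁q₁+p₂q₂]) − z_{α/2}
    = 0.08 · √(850/0.4576) − 1.645
    = 0.08 · 43.0989 − 1.645
    = 3.4479 − 1.645 = 1.8029 → 1.80
Power = Φ(1.80) = 0.964.

Power ≈ 0.964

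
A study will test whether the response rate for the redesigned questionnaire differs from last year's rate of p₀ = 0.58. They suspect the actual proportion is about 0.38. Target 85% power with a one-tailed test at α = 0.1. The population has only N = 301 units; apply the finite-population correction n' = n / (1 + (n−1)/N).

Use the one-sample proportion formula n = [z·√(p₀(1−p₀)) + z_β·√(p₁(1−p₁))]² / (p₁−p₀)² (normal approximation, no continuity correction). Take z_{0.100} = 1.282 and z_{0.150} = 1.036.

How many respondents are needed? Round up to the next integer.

n = [z_α·√(p₀q₀) + z_β·√(p₁q₁)]² / (p₁ − p₀)²
  = [1.282·√(0.58·0.42) + 1.036·√(0.38·0.62)]² / (-0.20)²
  = [1.282·0.4936 + 1.036·0.4854]² / 0.0400
  = [1.1356]² / 0.0400
  = 32.24
Finite-population correction (N = 301): 32.24 / (1 + (32.24 − 1)/301) = 29.21.
Round up → n = 30.

n = 30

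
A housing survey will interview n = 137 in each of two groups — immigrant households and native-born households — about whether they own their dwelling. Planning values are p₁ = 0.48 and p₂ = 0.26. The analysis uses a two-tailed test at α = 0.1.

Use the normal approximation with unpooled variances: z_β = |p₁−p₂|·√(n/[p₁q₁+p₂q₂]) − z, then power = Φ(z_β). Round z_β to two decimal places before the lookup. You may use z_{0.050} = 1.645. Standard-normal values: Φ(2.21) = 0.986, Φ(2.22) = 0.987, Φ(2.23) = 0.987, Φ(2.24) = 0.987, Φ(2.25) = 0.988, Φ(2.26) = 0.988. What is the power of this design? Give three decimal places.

Power ≈ 0.987

z_β = |p₁−p₂|·√(n/[p₁q₁+p₂q₂]) − z_{α/2}
    = 0.22 · √(137/0.4420) − 1.645
    = 0.22 · 17.6055 − 1.645
    = 3.8732 − 1.645 = 2.2282 → 2.23
Power = Φ(2.23) = 0.987.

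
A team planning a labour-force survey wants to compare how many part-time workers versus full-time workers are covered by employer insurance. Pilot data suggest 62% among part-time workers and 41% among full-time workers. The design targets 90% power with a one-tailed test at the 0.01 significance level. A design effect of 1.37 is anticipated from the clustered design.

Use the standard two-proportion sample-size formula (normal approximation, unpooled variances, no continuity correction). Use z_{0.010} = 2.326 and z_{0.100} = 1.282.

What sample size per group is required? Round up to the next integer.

n = 194 per group

n = (z_α + z_β)² · [p₁(1−p₁) + p₂(1−p₂)] / (p₁ − p₂)²
  = (2.326 + 1.282)² · (0.62·0.38 + 0.41·0.59) / (0.21)²
  = (3.608)² · (0.2356 + 0.2419) / 0.0441
  = 13.0177 · 0.4775 / 0.0441
  = 140.95
Design effect: 1.37 × 140.95 = 193.10.
Round up → n = 194 per group.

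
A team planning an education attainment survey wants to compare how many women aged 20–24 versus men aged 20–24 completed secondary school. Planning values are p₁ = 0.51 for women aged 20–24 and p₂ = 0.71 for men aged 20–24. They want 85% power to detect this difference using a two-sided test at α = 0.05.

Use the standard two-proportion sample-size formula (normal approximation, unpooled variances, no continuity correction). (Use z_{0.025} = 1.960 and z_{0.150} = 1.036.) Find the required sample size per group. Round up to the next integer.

n = (z_{α/2} + z_β)² · [p₁(1−p₁) + p₂(1−p₂)] / (p₁ − p₂)²
  = (1.960 + 1.036)² · (0.51·0.49 + 0.71·0.29) / (-0.20)²
  = (2.996)² · (0.2499 + 0.2059) / 0.0400
  = 8.9760 · 0.4558 / 0.0400
  = 102.28
Round up → n = 103 per group.

n = 103 per group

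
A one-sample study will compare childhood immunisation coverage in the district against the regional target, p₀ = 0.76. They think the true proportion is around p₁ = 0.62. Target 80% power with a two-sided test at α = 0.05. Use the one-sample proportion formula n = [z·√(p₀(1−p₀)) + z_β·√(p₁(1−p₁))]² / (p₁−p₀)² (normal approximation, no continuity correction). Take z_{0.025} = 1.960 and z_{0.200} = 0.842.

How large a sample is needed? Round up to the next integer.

n = [z_{α/2}·√(p₀q₀) + z_β·√(p₁q₁)]² / (p₁ − p₀)²
  = [1.960·√(0.76·0.24) + 0.842·√(0.62·0.38)]² / (-0.14)²
  = [1.960·0.4271 + 0.842·0.4854]² / 0.0196
  = [1.2458]² / 0.0196
  = 79.18
Round up → n = 80.

n = 80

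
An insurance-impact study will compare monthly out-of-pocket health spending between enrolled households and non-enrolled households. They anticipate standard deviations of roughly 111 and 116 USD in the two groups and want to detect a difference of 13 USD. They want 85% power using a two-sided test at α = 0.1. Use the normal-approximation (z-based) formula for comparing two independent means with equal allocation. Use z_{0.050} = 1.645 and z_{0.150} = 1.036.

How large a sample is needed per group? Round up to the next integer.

n = (z_{α/2} + z_β)² · (σ₁² + σ₂²) / δ²
  = (1.645 + 1.036)² · (111² + 116² = 25777) / 13²
  = 7.1878 · 25777 / 169
  = 1096.32
Round up → n = 1097 per group.

n = 1097 per group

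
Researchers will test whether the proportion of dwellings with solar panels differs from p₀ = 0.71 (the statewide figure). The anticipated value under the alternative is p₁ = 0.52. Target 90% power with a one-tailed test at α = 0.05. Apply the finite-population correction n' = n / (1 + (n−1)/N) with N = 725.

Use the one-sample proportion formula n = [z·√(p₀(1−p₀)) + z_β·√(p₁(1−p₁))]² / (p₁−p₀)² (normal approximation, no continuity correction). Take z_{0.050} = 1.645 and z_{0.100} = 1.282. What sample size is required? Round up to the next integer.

n = 50

n = [z_α·√(p₀q₀) + z_β·√(p₁q₁)]² / (p₁ − p₀)²
  = [1.645·√(0.71·0.29) + 1.282·√(0.52·0.48)]² / (-0.19)²
  = [1.645·0.4538 + 1.282·0.4996]² / 0.0361
  = [1.3869]² / 0.0361
  = 53.28
Finite-population correction (N = 725): 53.28 / (1 + (53.28 − 1)/725) = 49.70.
Round up → n = 50.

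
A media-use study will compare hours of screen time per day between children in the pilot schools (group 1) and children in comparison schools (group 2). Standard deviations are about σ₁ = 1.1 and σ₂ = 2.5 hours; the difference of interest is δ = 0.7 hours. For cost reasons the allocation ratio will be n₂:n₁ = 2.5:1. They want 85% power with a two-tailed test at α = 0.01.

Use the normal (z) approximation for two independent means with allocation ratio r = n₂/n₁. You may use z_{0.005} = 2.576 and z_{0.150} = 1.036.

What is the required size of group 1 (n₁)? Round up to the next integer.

n₁ = (z_{α/2} + z_β)² · (σ₁² + σ₂²/r) / δ²
   = (2.576 + 1.036)² · (1.1² + 2.5²/2.5) / 0.7²
   = 13.0465 · (1.21 + 2.5) / 0.49
   = 13.0465 · 3.71 / 0.49
   = 98.78
Round up → n₁ = 99; n₂ = r·n₁ = 2.5 × 99 = 248.

n₁ = 99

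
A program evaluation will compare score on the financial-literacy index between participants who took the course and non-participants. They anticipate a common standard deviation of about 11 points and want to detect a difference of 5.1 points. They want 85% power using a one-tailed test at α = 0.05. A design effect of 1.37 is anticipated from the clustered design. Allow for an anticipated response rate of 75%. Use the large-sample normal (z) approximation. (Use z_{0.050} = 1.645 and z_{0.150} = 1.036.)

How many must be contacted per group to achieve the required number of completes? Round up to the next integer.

n = (z_α + z_β)² · (σ₁² + σ₂²) / δ²
  = (1.645 + 1.036)² · (2·11² = 242) / 5.1²
  = 7.1878 · 242 / 26.01
  = 66.88
Design effect: 1.37 × 66.88 = 91.62.
Adjust for 75% response: 91.62 / 0.75 = 122.16.
Round up → n = 123 per group.

n = 123 per group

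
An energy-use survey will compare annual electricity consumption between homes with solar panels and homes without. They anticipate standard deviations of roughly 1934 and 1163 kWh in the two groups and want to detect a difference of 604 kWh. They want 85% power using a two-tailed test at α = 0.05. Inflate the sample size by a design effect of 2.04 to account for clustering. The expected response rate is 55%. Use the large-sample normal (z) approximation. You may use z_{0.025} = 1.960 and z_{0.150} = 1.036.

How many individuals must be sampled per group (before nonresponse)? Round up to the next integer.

n = 465 per group

n = (z_{α/2} + z_β)² · (σ₁² + σ₂²) / δ²
  = (1.960 + 1.036)² · (1934² + 1163² = 5092925) / 604²
  = 8.9760 · 5092925 / 364816
  = 125.31
Design effect: 2.04 × 125.31 = 255.63.
Adjust for 55% response: 255.63 / 0.55 = 464.78.
Round up → n = 465 per group.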